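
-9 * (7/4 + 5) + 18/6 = -231/4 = -57.75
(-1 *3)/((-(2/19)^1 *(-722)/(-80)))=60/19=3.16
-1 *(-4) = 4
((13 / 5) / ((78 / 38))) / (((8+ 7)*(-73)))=-19 / 16425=-0.00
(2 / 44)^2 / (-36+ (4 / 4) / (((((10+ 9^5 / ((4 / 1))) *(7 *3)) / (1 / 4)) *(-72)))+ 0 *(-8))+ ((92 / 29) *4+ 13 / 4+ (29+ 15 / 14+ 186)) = 73318058670257993 / 316011095779148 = 232.01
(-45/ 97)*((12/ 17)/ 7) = -540/ 11543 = -0.05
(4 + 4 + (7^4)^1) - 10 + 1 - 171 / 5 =11829 / 5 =2365.80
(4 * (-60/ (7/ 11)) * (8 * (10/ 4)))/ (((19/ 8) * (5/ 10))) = -6351.88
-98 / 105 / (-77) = 2 / 165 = 0.01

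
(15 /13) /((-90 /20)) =-10 /39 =-0.26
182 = 182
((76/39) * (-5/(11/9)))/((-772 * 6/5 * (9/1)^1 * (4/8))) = 475/248391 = 0.00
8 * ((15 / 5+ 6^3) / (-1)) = -1752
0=0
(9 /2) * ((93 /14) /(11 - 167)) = -0.19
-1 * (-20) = 20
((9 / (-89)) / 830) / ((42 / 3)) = -9 / 1034180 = -0.00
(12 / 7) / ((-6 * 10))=-1 / 35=-0.03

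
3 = 3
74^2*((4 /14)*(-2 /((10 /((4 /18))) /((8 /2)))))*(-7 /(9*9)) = 87616 /3645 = 24.04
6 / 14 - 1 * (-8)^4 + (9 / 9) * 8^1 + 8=-28557 / 7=-4079.57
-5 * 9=-45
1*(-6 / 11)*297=-162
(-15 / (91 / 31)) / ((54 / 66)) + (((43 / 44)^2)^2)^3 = -78866245566753105437407 / 14374566782060281724928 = -5.49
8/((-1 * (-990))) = 4/495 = 0.01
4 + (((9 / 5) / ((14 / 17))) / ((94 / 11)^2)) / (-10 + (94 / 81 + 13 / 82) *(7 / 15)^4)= 826085723548187 / 206677056371828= 4.00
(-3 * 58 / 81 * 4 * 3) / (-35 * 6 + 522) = -29 / 351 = -0.08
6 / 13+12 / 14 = 120 / 91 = 1.32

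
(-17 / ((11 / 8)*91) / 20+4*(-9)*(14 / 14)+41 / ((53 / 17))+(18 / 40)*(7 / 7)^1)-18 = -42873031 / 1061060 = -40.41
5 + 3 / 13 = 68 / 13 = 5.23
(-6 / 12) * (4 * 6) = -12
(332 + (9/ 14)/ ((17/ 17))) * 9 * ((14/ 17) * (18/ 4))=377217/ 34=11094.62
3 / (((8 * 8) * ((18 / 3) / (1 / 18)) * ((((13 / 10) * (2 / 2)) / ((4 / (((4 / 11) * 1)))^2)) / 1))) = 605 / 14976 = 0.04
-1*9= -9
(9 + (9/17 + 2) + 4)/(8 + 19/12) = 3168/1955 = 1.62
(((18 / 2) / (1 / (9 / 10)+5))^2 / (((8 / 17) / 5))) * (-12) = -334611 / 1210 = -276.54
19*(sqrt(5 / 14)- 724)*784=-10784704 + 1064*sqrt(70)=-10775801.94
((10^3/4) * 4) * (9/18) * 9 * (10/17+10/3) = 300000/17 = 17647.06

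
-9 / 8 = -1.12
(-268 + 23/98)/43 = -26241/4214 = -6.23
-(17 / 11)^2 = -289 / 121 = -2.39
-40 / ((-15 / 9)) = 24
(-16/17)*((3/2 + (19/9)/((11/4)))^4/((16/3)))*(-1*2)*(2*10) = 203214816005/1088675478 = 186.66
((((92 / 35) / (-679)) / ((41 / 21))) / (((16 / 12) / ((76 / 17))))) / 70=-7866 / 82821025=-0.00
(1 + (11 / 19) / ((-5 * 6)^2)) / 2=17111 / 34200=0.50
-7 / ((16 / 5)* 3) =-35 / 48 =-0.73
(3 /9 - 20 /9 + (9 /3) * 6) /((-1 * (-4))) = 145 /36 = 4.03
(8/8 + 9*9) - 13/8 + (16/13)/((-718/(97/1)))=2994673/37336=80.21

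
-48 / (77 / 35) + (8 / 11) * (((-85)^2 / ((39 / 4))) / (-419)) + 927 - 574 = 59299063 / 179751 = 329.90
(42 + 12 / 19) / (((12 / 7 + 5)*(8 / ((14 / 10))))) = 3969 / 3572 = 1.11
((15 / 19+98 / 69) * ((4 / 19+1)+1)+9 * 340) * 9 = 229029642 / 8303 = 27583.96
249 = 249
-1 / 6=-0.17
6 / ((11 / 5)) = 30 / 11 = 2.73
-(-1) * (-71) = -71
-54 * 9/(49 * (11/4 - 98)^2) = -864/790321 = -0.00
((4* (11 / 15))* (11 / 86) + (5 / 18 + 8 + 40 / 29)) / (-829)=-1125923 / 93038670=-0.01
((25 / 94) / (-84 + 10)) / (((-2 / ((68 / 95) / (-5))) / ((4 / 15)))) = -34 / 495615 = -0.00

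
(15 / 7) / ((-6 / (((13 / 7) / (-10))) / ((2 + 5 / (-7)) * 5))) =0.43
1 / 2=0.50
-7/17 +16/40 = -1/85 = -0.01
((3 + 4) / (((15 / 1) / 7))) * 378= 6174 / 5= 1234.80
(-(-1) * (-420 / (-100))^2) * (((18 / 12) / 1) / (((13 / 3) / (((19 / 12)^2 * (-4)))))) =-61.23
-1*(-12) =12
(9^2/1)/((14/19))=1539/14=109.93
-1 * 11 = -11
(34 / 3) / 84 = 17 / 126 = 0.13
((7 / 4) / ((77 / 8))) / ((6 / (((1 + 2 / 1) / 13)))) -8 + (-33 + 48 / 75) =-144262 / 3575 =-40.35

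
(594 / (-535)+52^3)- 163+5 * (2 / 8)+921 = 302523539 / 2140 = 141366.14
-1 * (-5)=5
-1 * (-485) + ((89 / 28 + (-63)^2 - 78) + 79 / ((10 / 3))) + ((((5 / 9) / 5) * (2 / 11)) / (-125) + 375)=4777.88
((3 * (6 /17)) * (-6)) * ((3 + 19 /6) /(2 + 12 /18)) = -999 /68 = -14.69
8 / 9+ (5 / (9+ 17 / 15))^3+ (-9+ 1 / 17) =-7.93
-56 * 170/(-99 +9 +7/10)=95200/893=106.61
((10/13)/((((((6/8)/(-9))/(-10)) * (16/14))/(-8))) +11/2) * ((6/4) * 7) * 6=-1049391/26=-40361.19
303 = 303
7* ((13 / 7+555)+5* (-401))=-10137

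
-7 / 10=-0.70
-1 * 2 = -2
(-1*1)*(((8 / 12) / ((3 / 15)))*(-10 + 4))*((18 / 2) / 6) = 30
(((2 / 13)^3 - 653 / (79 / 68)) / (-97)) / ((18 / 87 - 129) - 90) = -2829093724 / 106821951795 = -0.03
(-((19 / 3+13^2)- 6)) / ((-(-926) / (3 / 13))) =-0.04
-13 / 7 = -1.86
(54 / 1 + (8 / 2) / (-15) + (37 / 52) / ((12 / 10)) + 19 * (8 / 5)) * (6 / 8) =132173 / 2080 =63.54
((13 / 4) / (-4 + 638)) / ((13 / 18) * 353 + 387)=117 / 14651740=0.00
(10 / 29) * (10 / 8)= 25 / 58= 0.43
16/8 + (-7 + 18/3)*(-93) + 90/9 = 105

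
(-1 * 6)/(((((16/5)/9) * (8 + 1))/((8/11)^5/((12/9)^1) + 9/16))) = -27640125/20614528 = -1.34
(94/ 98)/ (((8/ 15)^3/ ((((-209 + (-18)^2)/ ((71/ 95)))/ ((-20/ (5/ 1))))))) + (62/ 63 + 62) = -11557950517/ 64124928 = -180.24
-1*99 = -99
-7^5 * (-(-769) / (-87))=12924583 / 87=148558.43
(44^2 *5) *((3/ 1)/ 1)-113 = 28927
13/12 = 1.08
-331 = -331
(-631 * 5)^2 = 9954025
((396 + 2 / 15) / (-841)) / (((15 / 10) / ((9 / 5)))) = -11884 / 21025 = -0.57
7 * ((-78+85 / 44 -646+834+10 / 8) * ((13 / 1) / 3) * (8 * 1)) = 302120 / 11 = 27465.45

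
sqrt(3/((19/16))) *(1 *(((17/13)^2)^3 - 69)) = -1235649008 *sqrt(57)/91709371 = -101.72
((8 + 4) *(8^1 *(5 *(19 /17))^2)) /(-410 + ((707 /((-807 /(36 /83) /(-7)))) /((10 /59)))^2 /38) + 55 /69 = -3159167097812485915 /476326828503527943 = -6.63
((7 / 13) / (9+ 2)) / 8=7 / 1144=0.01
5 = 5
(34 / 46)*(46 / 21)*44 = 1496 / 21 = 71.24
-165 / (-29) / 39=55 / 377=0.15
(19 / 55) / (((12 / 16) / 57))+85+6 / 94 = 111.32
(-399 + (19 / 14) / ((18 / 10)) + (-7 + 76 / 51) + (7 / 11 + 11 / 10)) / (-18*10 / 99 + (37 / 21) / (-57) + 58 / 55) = 505.97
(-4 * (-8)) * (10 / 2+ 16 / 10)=1056 / 5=211.20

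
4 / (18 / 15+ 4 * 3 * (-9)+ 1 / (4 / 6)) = -40 / 1053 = -0.04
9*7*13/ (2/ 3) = 2457/ 2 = 1228.50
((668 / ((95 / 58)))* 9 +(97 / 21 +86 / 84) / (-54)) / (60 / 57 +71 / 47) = 12389513537 / 8652420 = 1431.91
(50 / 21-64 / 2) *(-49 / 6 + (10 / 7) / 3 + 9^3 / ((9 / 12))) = -12595811 / 441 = -28561.93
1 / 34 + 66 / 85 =137 / 170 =0.81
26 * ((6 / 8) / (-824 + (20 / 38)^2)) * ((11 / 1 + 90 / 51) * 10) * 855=-13060736325 / 5055188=-2583.63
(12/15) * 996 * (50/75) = 2656/5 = 531.20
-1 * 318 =-318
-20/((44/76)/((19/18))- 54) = 1805/4824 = 0.37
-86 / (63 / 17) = -1462 / 63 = -23.21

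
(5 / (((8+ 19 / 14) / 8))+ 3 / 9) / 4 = 1811 / 1572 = 1.15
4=4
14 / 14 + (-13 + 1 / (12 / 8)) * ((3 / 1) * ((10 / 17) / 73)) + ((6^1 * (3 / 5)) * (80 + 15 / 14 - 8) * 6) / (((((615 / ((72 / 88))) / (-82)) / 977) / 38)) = -1388282511887 / 217175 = -6392460.05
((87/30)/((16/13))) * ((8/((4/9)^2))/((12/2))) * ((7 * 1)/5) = 22.27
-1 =-1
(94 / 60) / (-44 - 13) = -47 / 1710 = -0.03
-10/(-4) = 5/2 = 2.50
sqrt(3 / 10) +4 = sqrt(30) / 10 +4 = 4.55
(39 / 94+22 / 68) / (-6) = -295 / 2397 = -0.12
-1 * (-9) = 9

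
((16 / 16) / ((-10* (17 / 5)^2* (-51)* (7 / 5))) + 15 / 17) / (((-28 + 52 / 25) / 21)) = -4552375 / 6367248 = -0.71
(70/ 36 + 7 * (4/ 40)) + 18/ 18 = 164/ 45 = 3.64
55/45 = 11/9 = 1.22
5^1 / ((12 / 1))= 5 / 12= 0.42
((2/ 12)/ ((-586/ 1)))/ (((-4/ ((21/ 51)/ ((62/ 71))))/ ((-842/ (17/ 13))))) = -0.02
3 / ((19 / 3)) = 9 / 19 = 0.47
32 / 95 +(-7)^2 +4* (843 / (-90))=3383 / 285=11.87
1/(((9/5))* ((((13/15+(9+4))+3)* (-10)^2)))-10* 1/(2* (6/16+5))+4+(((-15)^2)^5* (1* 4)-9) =301122220780475863/130548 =2306601562494.07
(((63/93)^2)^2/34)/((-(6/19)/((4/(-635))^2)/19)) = -93610188/6330574838825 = -0.00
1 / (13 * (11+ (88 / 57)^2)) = 3249 / 565279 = 0.01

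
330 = 330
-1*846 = -846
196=196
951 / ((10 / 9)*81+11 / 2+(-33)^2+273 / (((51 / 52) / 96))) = 32334 / 948817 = 0.03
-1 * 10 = -10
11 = 11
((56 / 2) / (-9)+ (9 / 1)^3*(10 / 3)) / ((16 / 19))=207499 / 72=2881.93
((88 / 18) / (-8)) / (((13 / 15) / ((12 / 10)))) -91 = -1194 / 13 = -91.85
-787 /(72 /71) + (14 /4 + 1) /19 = -1061339 /1368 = -775.83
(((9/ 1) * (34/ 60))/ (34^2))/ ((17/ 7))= 21/ 11560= 0.00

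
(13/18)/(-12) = -13/216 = -0.06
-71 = -71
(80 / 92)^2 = 400 / 529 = 0.76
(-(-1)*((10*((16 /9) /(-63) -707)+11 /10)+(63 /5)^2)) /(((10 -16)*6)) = 195910469 /1020600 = 191.96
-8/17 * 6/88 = -6/187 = -0.03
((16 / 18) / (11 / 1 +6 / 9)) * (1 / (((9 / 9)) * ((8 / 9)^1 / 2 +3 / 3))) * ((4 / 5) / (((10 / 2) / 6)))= 576 / 11375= 0.05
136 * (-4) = -544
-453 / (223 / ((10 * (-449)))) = 2033970 / 223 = 9120.94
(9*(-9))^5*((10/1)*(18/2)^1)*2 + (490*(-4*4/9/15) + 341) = -16945772181221/27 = -627621191897.07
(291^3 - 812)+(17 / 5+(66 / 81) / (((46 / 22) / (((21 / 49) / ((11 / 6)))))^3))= 514176647613932 / 20866405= 24641362.40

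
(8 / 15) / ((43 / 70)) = 112 / 129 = 0.87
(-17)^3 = -4913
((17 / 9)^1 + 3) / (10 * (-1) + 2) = -11 / 18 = -0.61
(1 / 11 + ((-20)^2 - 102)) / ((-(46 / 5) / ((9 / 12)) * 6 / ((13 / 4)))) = -213135 / 16192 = -13.16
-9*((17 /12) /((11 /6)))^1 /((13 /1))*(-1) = 0.53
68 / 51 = 4 / 3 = 1.33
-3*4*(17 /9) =-68 /3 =-22.67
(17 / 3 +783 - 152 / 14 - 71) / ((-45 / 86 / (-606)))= 257852596 / 315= 818579.67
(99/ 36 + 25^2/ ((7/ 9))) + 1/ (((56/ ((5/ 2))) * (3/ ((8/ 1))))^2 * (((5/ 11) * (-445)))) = 31647307/ 39249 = 806.32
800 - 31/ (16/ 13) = 12397/ 16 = 774.81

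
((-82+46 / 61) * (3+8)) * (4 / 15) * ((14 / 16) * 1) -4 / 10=-63724 / 305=-208.93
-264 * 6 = -1584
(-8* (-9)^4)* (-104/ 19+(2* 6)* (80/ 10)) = -90279360/ 19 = -4751545.26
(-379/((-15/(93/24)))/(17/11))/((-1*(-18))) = 129239/36720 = 3.52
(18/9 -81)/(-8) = 9.88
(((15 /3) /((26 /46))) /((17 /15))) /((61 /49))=6.27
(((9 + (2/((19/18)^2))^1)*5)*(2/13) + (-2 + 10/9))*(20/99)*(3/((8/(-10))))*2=-15659300/1393821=-11.23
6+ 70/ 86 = 293/ 43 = 6.81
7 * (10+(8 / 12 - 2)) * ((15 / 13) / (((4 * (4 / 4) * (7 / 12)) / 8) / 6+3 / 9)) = 2016 / 11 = 183.27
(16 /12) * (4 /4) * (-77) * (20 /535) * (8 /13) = -2.36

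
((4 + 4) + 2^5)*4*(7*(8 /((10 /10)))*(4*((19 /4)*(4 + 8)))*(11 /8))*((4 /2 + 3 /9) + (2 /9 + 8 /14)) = 26350720 /3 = 8783573.33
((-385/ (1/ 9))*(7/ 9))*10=-26950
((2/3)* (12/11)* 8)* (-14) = -896/11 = -81.45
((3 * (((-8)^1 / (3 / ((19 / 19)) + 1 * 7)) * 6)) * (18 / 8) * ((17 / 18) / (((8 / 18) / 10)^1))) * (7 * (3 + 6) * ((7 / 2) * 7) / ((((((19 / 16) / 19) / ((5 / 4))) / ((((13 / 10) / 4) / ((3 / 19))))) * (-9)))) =38886939 / 8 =4860867.38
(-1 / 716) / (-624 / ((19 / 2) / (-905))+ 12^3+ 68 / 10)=-95 / 4161396296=-0.00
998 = 998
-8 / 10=-4 / 5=-0.80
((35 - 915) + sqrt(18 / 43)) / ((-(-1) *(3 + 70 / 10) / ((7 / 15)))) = -616 / 15 + 7 *sqrt(86) / 2150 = -41.04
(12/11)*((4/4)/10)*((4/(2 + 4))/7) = 4/385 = 0.01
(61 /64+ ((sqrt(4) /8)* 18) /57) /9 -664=-7265561 /10944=-663.89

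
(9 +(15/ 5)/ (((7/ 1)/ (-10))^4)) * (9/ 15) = 154827/ 12005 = 12.90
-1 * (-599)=599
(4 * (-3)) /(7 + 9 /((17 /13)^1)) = -51 /59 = -0.86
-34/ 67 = -0.51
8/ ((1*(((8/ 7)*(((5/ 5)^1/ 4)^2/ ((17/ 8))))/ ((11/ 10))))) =1309/ 5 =261.80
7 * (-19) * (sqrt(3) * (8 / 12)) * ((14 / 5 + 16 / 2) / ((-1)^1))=4788 * sqrt(3) / 5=1658.61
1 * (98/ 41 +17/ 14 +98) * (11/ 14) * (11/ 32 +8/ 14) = 3207655/ 43904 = 73.06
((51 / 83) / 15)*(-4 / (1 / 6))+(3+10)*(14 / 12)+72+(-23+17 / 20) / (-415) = 2147299 / 24900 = 86.24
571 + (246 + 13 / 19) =15536 / 19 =817.68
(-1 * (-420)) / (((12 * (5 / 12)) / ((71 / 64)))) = 1491 / 16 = 93.19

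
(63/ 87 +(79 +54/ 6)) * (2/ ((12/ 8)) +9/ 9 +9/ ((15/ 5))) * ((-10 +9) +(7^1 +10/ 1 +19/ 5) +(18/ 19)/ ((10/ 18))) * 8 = 224283264/ 2755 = 81409.53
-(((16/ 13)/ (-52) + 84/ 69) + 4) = -20188/ 3887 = -5.19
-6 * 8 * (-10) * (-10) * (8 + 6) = -67200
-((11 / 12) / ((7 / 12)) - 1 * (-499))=-3504 / 7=-500.57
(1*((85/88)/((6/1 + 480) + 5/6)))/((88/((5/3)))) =425/11310112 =0.00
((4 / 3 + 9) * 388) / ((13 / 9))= 36084 / 13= 2775.69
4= 4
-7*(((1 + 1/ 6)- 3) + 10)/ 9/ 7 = -49/ 54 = -0.91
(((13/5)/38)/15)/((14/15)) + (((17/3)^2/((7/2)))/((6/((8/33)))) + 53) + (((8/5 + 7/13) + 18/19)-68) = -355513013/30810780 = -11.54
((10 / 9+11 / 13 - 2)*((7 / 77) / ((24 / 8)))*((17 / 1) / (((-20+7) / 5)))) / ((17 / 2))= 50 / 50193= 0.00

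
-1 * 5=-5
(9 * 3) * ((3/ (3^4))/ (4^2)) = 1/ 16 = 0.06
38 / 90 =19 / 45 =0.42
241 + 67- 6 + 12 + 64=378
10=10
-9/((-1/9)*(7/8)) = 648/7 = 92.57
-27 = -27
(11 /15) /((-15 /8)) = -88 /225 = -0.39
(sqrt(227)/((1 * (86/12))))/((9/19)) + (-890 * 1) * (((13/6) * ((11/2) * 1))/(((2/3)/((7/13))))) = -34265/4 + 38 * sqrt(227)/129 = -8561.81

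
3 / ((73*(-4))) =-3 / 292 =-0.01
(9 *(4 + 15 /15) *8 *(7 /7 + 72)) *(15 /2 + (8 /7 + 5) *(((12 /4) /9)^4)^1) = 12542860 /63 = 199093.02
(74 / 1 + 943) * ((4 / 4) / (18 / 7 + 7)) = 7119 / 67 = 106.25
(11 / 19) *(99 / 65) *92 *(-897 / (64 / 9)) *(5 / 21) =-5184729 / 2128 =-2436.43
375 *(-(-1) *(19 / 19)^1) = 375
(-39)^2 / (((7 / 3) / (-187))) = -121897.29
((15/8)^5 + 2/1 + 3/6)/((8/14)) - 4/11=64255427/1441792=44.57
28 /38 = 0.74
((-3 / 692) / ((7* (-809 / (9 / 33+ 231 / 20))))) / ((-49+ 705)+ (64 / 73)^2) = 4620243 / 335267105465600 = 0.00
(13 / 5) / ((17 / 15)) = 39 / 17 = 2.29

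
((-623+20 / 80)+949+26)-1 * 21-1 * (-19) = 1401 / 4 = 350.25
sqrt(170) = 13.04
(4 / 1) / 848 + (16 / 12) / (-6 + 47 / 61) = -50771 / 202884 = -0.25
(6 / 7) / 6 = 1 / 7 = 0.14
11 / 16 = 0.69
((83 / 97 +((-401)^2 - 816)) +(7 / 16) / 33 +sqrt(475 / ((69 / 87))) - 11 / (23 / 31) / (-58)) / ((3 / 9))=15 * sqrt(12673) / 23 +5465297519749 / 11387024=480031.79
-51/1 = -51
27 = 27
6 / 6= 1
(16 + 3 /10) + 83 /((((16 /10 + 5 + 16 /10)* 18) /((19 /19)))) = 31111 /1845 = 16.86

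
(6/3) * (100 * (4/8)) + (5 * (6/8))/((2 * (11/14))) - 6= 4241/44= 96.39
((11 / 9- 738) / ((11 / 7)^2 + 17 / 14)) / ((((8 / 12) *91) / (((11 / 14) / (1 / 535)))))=-2053865 / 1482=-1385.87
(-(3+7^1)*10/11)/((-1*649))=100/7139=0.01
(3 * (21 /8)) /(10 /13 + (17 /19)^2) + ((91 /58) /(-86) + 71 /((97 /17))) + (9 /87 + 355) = 2655814375395 /7128839624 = 372.55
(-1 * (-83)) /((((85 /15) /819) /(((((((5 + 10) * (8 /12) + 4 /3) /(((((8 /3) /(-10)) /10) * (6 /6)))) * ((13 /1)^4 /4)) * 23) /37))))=-3349072142325 /148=-22628865826.52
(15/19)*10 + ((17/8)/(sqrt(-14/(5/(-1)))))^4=10.50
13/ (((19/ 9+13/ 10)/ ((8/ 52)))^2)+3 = 3708111/ 1225237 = 3.03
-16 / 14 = -8 / 7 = -1.14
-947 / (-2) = 947 / 2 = 473.50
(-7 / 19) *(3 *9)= -189 / 19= -9.95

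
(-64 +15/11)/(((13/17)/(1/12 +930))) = -10056061/132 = -76182.28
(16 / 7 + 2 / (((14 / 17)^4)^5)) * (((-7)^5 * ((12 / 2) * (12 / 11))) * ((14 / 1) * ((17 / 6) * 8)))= -212152465769528512790583795 / 61116037540569088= -3471305966.60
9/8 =1.12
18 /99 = 2 /11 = 0.18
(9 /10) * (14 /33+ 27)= 543 /22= 24.68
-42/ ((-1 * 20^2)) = 21/ 200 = 0.10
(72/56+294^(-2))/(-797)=-111133/68889492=-0.00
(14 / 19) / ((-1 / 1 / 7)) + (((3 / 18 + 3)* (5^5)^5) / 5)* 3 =21517276763916015429 / 38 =566244125366210932.34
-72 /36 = -2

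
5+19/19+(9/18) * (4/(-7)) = 40/7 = 5.71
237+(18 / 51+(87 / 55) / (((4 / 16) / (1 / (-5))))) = 1103709 / 4675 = 236.09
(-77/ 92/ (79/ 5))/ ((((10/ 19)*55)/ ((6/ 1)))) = -0.01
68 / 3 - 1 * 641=-1855 / 3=-618.33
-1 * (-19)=19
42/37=1.14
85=85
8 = 8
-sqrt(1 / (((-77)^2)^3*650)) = -0.00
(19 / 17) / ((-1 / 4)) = -76 / 17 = -4.47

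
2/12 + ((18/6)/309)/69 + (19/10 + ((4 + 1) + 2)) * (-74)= -46794847/71070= -658.43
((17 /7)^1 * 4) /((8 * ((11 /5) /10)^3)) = 1062500 /9317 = 114.04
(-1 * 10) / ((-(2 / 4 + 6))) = 1.54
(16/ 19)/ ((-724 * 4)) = -1/ 3439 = -0.00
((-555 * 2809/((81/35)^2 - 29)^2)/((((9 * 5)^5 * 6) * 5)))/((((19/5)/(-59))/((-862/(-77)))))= 906518904151/10353231164040336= 0.00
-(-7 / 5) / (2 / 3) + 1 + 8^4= 40991 / 10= 4099.10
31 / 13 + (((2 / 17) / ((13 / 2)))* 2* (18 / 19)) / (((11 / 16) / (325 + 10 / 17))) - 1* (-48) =52315295 / 785213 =66.63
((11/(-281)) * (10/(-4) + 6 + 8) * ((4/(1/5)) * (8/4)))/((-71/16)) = 80960/19951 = 4.06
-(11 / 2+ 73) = -157 / 2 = -78.50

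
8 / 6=4 / 3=1.33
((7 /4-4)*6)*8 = -108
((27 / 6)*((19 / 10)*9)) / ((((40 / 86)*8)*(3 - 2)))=66177 / 3200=20.68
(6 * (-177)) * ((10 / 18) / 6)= -295 / 3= -98.33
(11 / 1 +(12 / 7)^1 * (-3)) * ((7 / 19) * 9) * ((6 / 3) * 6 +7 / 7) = 4797 / 19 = 252.47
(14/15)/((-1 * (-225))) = 14/3375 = 0.00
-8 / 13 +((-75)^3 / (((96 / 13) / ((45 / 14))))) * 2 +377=-1068357093 / 2912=-366880.87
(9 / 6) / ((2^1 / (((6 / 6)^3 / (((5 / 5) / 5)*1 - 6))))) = -0.13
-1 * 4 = -4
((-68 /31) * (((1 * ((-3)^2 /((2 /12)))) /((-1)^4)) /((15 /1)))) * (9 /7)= -11016 /1085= -10.15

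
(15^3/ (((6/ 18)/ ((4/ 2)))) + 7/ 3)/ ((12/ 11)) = 668327/ 36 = 18564.64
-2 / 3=-0.67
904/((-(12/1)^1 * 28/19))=-2147/42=-51.12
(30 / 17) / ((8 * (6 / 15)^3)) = 1875 / 544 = 3.45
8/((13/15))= 120/13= 9.23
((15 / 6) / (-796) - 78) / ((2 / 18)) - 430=-1802189 / 1592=-1132.03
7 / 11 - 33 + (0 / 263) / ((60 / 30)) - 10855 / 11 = -11211 / 11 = -1019.18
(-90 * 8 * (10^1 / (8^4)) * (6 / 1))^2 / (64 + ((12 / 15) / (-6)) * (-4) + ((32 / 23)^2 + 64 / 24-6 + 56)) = 0.93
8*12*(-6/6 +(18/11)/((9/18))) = 2400/11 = 218.18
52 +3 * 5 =67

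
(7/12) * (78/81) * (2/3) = 91/243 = 0.37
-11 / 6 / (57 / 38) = -11 / 9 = -1.22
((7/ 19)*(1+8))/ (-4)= -63/ 76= -0.83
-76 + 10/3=-72.67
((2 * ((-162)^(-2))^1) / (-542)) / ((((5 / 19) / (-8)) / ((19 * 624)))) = 150176 / 2963385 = 0.05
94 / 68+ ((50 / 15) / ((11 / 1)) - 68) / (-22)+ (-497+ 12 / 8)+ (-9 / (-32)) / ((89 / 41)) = -8627763829 / 17575008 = -490.91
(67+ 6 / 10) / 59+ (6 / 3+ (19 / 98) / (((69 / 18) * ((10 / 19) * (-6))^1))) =832425 / 265972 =3.13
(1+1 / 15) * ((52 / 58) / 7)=416 / 3045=0.14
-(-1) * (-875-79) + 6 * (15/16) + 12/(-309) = -781493/824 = -948.41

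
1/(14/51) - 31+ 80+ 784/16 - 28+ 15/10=526/7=75.14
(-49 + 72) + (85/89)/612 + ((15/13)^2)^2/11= 23315662687/1006603884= 23.16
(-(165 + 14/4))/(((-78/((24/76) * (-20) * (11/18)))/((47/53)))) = -871145/117819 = -7.39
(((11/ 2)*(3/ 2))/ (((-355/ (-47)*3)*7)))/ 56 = 517/ 556640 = 0.00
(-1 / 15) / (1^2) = -1 / 15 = -0.07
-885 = -885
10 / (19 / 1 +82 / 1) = 10 / 101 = 0.10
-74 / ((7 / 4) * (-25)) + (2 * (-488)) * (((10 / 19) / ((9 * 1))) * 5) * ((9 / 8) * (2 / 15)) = -41.12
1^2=1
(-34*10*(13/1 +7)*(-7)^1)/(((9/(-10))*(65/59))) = -5616800/117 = -48006.84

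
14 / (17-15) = 7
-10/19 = -0.53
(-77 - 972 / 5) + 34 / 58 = -39268 / 145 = -270.81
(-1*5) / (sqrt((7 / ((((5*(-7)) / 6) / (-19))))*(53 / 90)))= -25*sqrt(3021) / 1007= -1.36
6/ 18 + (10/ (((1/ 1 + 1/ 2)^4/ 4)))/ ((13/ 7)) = 4831/ 1053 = 4.59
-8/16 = -1/2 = -0.50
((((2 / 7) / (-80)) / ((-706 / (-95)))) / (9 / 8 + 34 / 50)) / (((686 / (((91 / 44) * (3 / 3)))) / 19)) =-325 / 21309904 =-0.00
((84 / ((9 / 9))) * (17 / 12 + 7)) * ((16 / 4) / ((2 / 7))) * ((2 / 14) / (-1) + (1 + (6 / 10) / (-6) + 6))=66882.20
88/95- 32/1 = -2952/95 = -31.07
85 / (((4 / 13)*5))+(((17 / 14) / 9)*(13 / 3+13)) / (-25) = 1042457 / 18900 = 55.16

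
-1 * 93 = -93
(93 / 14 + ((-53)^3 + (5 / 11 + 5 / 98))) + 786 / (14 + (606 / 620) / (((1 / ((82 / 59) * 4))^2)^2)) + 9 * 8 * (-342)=-83217159713086660137 / 479657099131903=-173493.02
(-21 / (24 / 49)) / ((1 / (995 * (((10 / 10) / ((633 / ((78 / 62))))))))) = -4436705 / 52328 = -84.79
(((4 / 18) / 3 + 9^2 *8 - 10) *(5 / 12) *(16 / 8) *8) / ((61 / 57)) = 6546640 / 1647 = 3974.89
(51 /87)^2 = 0.34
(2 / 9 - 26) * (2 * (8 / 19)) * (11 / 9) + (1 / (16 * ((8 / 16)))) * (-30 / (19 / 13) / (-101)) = -16480333 / 621756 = -26.51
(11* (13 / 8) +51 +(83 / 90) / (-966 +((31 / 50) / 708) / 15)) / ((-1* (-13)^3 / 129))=36459181160151 / 9015538351144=4.04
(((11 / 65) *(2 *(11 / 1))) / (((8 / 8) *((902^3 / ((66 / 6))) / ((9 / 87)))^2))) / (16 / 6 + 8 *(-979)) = -27 / 23615322433904037591040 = -0.00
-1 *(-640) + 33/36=7691/12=640.92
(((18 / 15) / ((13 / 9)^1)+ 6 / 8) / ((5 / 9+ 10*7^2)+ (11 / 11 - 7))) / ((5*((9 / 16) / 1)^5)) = 35913728 / 3099689775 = 0.01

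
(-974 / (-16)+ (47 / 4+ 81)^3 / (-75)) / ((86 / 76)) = -964679609 / 103200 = -9347.67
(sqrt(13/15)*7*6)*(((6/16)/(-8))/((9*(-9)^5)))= 7*sqrt(195)/28343520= 0.00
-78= -78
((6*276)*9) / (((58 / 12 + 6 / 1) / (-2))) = -2751.51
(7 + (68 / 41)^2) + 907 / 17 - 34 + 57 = 2460585 / 28577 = 86.10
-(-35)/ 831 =35/ 831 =0.04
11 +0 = 11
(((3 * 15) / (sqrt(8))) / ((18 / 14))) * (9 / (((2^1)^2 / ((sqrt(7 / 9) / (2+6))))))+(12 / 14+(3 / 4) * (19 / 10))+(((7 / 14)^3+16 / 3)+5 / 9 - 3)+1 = 105 * sqrt(14) / 128+7933 / 1260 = 9.37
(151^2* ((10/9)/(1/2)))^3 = 94831292707208000/729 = 130084077787665.29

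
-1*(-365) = 365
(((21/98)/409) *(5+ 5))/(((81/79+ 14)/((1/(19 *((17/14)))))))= 2370/156811009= 0.00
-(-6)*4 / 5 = 24 / 5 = 4.80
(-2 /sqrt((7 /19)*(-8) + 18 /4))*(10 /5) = -4*sqrt(2242) /59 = -3.21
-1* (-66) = 66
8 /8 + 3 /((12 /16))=5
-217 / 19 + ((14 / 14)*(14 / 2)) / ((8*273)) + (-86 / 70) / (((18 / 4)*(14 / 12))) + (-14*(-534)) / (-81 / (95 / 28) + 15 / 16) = -1899321988079 / 5625958520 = -337.60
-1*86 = -86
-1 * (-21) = 21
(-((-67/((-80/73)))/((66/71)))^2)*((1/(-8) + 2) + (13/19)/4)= -37503552859631/4237516800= -8850.36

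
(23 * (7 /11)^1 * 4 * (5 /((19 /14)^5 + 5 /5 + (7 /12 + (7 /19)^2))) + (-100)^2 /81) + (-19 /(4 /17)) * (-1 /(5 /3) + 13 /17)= 5133945201880753 /32814719626590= 156.45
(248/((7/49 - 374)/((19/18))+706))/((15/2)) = 8246/87735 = 0.09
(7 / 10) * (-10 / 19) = -7 / 19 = -0.37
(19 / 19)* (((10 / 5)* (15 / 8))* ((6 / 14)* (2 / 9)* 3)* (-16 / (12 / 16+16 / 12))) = -288 / 35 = -8.23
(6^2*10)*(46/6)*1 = 2760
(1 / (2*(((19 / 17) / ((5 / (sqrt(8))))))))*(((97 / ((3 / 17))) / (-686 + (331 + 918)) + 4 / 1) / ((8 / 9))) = 2143275*sqrt(2) / 684608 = 4.43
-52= -52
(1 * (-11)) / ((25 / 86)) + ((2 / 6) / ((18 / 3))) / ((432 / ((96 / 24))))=-1838999 / 48600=-37.84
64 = 64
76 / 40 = 19 / 10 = 1.90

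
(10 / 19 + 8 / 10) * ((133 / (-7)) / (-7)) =18 / 5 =3.60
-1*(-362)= 362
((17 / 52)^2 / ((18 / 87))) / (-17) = -493 / 16224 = -0.03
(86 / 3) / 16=43 / 24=1.79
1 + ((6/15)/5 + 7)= 202/25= 8.08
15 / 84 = 5 / 28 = 0.18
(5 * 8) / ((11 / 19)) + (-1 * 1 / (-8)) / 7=42571 / 616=69.11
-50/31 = -1.61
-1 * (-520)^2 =-270400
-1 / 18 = -0.06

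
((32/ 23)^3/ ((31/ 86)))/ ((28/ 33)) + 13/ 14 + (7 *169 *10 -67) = 62165663807/ 5280478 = 11772.73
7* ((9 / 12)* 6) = 63 / 2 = 31.50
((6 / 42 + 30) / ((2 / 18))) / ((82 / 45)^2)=3845475 / 47068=81.70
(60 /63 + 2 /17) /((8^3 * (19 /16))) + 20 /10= 217247 /108528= 2.00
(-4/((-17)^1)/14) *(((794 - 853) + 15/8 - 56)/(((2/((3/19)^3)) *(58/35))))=-122175/54103792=-0.00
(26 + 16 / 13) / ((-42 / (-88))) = 5192 / 91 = 57.05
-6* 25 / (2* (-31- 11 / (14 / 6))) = 21 / 10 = 2.10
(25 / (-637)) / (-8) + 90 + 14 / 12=1393831 / 15288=91.17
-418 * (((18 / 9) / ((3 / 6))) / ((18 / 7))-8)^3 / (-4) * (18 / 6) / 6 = -10194602 / 729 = -13984.36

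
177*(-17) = -3009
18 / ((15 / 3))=18 / 5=3.60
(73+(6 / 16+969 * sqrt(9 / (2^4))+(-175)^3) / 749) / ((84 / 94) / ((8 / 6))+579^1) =-284899007 / 23321292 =-12.22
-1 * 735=-735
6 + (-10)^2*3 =306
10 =10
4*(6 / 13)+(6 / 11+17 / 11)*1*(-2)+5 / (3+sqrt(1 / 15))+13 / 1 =236525 / 19162 - 5*sqrt(15) / 134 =12.20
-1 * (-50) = 50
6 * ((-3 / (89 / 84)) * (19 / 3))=-9576 / 89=-107.60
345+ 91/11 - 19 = 3677/11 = 334.27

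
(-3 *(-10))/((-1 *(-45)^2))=-2/135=-0.01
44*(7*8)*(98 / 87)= 241472 / 87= 2775.54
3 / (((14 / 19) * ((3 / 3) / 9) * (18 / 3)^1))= 6.11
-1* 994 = -994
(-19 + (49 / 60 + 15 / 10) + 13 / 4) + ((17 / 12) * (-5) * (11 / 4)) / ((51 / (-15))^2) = -15.12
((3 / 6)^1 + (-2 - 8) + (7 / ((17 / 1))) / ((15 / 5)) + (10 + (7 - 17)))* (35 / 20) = -6685 / 408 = -16.38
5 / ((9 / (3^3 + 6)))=55 / 3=18.33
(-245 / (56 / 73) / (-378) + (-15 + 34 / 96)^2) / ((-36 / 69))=-34234741 / 82944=-412.75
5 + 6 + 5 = 16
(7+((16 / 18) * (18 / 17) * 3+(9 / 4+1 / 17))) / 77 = 75 / 476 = 0.16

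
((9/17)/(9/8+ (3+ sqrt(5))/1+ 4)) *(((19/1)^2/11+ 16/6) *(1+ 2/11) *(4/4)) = 4749576/1606517 - 2922816 *sqrt(5)/8032585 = 2.14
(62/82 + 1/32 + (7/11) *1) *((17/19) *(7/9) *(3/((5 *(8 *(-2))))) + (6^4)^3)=67984046919028809/21936640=3099109385.90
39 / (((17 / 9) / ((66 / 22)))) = 1053 / 17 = 61.94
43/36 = 1.19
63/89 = 0.71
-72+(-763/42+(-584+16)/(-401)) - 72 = -160.75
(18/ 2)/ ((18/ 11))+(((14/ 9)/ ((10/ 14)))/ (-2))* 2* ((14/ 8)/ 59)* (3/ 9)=43636/ 7965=5.48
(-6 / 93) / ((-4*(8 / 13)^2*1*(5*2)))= 0.00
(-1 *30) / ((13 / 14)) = -420 / 13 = -32.31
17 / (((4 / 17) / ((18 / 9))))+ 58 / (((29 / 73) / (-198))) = -57527 / 2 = -28763.50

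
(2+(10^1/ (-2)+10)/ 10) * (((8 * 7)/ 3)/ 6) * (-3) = -70/ 3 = -23.33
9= 9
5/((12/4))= 5/3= 1.67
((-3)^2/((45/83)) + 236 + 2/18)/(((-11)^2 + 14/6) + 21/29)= 329788/161895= 2.04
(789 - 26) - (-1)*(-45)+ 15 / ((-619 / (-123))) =446287 / 619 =720.98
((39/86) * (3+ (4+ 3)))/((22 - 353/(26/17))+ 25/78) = -7605/349633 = -0.02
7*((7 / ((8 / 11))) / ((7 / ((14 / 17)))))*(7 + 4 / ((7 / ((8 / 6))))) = 12551 / 204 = 61.52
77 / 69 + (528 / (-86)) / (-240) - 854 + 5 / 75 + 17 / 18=-37911467 / 44505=-851.85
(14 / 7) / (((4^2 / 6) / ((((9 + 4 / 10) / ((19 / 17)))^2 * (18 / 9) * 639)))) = 1223814717 / 18050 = 67801.37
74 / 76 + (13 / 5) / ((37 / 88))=50317 / 7030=7.16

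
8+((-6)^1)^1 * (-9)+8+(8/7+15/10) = 1017/14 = 72.64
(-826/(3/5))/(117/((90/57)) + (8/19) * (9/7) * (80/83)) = -18.45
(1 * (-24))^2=576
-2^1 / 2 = -1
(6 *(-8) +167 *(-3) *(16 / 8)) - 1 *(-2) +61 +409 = -578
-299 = -299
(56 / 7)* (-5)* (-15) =600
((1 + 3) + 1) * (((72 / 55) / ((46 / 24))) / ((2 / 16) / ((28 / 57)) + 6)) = 64512 / 118151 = 0.55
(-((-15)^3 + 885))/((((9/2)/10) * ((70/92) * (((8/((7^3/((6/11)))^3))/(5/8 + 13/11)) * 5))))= 81684140930.58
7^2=49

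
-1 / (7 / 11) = -11 / 7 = -1.57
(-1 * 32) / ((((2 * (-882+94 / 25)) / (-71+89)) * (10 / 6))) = 1080 / 5489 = 0.20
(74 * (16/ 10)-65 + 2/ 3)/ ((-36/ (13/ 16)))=-1.22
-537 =-537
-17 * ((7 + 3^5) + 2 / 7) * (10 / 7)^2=-2978400 / 343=-8683.38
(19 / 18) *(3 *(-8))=-76 / 3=-25.33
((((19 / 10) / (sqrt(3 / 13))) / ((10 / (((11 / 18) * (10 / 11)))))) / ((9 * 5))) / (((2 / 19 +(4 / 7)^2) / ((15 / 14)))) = 2527 * sqrt(39) / 1302480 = 0.01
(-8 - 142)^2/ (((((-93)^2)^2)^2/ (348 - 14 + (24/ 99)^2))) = 909475000/ 677093989694698521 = 0.00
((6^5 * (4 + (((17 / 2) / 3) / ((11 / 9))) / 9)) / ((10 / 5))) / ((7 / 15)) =2731320 / 77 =35471.69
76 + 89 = 165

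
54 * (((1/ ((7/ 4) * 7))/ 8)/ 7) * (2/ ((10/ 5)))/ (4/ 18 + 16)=243/ 50078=0.00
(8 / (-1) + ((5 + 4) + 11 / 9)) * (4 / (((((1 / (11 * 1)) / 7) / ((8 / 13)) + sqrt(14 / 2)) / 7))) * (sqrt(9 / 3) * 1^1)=-4484480 * sqrt(3) / 23904207 + 212495360 * sqrt(21) / 23904207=40.41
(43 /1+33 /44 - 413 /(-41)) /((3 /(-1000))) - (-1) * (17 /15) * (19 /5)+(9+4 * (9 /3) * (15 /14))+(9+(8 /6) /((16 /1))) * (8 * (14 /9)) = -3448664566 /193725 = -17801.86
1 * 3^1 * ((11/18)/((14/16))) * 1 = 44/21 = 2.10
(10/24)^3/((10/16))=25/216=0.12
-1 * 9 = -9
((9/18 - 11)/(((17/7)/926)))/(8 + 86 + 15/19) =-1293159/30617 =-42.24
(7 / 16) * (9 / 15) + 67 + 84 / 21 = 5701 / 80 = 71.26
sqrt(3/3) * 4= 4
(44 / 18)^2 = 484 / 81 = 5.98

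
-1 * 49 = -49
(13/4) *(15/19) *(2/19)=195/722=0.27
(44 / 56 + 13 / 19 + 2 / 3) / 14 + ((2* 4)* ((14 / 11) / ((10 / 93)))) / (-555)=-0.02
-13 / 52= -1 / 4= -0.25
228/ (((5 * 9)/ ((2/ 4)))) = 38/ 15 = 2.53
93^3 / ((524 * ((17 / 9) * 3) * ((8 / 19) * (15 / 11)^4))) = 8287230589 / 44540000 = 186.06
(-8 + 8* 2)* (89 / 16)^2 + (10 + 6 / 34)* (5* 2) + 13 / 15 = 2857327 / 8160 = 350.16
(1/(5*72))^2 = 1/129600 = 0.00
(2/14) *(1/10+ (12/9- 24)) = -677/210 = -3.22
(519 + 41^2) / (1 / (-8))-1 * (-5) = -17595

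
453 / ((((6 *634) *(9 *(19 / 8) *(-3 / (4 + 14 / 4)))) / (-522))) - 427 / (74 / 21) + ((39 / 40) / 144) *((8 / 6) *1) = -36549905257 / 320905440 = -113.90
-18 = -18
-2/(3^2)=-2/9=-0.22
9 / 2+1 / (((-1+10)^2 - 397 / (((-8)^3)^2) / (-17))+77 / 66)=9913379295 / 2197031246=4.51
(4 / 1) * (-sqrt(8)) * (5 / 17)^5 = -25000 * sqrt(2) / 1419857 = -0.02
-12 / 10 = -6 / 5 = -1.20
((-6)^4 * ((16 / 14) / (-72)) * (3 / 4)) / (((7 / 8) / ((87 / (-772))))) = 18792 / 9457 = 1.99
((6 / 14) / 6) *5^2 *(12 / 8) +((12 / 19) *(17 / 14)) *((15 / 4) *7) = 12135 / 532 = 22.81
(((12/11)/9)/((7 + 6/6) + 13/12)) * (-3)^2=144/1199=0.12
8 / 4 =2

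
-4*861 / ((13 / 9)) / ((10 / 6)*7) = -13284 / 65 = -204.37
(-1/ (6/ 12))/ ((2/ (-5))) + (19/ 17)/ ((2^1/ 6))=8.35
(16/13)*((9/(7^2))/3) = 48/637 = 0.08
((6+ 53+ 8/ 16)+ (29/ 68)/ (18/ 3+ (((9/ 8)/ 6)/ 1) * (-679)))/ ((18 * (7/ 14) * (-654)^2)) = 3926411/ 254040207336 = 0.00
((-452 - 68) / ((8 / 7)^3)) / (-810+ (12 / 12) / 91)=2028845 / 4717376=0.43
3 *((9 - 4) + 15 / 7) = 150 / 7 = 21.43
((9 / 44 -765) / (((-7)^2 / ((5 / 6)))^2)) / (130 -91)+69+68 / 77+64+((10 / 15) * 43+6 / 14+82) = 1345754495 / 5493488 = 244.97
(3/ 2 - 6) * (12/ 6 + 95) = -873/ 2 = -436.50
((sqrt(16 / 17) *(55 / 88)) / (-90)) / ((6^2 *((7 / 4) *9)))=-sqrt(17) / 347004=-0.00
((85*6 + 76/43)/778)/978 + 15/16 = 0.94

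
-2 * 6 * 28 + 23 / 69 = -1007 / 3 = -335.67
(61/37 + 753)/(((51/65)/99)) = 59892690/629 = 95218.90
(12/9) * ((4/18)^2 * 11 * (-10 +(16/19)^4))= -72610208/10556001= -6.88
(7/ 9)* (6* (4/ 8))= 7/ 3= 2.33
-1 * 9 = -9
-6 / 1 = -6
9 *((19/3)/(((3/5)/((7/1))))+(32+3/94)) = 89609/94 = 953.29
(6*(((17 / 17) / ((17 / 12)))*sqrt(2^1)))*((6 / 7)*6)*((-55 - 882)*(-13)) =31573152*sqrt(2) / 119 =375220.00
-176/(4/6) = -264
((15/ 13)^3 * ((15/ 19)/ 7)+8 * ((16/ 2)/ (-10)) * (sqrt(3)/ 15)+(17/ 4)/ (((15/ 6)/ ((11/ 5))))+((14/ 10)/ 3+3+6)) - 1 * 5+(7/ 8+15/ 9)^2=62442143401/ 4207694400 - 32 * sqrt(3)/ 75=14.10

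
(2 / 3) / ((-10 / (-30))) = 2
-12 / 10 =-1.20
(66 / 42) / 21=11 / 147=0.07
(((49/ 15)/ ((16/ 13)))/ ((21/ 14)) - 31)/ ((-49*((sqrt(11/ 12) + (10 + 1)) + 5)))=84184/ 2249835 - 10523*sqrt(33)/ 26998020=0.04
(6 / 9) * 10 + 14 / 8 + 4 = 149 / 12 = 12.42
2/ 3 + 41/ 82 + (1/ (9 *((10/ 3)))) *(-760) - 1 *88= -673/ 6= -112.17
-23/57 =-0.40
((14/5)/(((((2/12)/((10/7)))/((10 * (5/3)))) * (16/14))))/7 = 50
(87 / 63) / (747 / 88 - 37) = -0.05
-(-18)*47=846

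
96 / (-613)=-96 / 613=-0.16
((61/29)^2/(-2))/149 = -3721/250618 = -0.01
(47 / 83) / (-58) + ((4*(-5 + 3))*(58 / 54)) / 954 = -1163737 / 61999506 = -0.02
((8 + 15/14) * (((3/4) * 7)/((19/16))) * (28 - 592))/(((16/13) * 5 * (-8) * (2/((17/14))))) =278.96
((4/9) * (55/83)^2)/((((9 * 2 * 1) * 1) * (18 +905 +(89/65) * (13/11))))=166375/14188494843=0.00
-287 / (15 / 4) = -76.53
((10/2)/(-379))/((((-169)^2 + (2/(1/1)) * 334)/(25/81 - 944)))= 382195/897301071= 0.00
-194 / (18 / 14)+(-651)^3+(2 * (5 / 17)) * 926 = -42211790749 / 153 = -275894057.18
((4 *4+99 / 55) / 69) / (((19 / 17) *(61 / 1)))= 1513 / 399855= 0.00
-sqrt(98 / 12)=-7 *sqrt(6) / 6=-2.86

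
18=18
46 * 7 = 322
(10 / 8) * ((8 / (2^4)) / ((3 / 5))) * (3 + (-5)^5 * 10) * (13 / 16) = -10155275 / 384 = -26446.03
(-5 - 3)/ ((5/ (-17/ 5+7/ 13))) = 1488/ 325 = 4.58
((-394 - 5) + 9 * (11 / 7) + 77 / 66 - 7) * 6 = -2344.14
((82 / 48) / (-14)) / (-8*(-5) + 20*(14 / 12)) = -0.00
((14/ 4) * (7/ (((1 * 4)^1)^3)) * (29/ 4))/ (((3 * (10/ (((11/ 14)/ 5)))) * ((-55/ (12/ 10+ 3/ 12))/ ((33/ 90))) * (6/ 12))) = -64757/ 230400000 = -0.00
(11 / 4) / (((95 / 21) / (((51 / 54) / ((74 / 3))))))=1309 / 56240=0.02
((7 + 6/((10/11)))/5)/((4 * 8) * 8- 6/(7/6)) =0.01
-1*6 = -6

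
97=97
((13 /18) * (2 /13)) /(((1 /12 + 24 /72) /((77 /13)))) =308 /195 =1.58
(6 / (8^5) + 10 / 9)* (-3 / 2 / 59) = -163867 / 5799936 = -0.03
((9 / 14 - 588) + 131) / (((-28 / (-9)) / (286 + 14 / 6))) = -16579455 / 392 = -42294.53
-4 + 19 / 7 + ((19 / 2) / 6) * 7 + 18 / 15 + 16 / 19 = 11.84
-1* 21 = -21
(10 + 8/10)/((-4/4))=-10.80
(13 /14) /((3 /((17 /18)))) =221 /756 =0.29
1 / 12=0.08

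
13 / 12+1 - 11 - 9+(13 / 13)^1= -203 / 12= -16.92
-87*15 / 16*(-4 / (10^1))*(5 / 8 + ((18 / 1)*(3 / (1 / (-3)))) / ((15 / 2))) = -218979 / 320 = -684.31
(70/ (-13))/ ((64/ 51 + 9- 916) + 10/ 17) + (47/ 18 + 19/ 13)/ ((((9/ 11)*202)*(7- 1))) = 1184874809/ 117829764936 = 0.01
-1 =-1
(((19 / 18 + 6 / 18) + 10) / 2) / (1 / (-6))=-205 / 6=-34.17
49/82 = 0.60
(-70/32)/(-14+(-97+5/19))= 665/33664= 0.02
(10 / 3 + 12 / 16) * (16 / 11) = 196 / 33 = 5.94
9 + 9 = 18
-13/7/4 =-13/28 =-0.46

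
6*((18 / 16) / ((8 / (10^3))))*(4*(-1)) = -3375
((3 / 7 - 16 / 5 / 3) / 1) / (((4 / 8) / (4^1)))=-536 / 105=-5.10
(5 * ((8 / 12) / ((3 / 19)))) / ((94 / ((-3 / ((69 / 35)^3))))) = -4073125 / 46319769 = -0.09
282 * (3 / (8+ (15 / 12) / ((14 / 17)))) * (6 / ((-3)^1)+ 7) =236880 / 533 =444.43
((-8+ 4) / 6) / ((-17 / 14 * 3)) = 0.18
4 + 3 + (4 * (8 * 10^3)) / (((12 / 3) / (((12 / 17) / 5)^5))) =264400223 / 35496425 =7.45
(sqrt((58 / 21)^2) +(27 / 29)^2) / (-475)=-3373 / 441525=-0.01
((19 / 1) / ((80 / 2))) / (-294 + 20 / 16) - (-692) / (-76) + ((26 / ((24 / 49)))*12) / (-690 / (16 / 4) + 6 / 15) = -4904336011 / 382905290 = -12.81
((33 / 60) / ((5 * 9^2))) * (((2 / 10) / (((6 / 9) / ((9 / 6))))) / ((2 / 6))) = 11 / 6000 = 0.00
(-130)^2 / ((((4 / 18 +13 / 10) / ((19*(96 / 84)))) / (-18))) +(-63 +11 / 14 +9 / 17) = -141491515297 / 32606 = -4339431.86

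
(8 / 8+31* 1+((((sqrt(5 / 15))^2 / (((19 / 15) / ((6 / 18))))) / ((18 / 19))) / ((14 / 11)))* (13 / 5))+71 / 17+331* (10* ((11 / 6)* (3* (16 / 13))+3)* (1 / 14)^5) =58448679007 / 1604597904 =36.43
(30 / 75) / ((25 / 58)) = 116 / 125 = 0.93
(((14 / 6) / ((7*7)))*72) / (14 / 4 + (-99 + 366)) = 48 / 3787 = 0.01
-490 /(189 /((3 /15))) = -14 /27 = -0.52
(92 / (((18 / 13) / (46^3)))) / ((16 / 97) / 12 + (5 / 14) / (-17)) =-1343765139808 / 1509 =-890500423.99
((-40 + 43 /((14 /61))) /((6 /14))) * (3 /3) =2063 /6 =343.83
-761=-761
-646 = -646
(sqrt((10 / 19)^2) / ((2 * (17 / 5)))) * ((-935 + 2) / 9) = -7775 / 969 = -8.02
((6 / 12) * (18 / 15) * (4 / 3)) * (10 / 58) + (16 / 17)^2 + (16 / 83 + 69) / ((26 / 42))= 1020031563 / 9043099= 112.80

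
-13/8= -1.62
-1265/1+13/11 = -13902/11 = -1263.82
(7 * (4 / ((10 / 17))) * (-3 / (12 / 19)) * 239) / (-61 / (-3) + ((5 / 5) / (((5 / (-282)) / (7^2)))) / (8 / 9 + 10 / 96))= 231822591 / 11851522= 19.56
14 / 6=7 / 3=2.33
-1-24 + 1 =-24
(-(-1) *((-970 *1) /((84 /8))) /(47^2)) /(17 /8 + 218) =-15520 /81691029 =-0.00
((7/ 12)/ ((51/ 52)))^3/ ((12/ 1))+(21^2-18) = 18180838423/ 42978924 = 423.02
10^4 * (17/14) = 85000/7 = 12142.86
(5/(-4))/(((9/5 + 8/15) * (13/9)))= -135/364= -0.37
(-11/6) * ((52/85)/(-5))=286/1275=0.22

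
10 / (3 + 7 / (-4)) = 8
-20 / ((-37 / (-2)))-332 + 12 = -11880 / 37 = -321.08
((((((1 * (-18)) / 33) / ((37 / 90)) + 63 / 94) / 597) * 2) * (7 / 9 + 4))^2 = 14403120169 / 130416696920169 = 0.00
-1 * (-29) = 29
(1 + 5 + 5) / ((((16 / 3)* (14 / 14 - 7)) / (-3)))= 1.03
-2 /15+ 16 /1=238 /15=15.87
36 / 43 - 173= -7403 / 43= -172.16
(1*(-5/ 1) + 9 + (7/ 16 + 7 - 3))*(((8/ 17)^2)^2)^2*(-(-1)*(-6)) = -849346560/ 6975757441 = -0.12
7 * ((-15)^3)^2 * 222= 17701031250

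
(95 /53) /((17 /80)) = 7600 /901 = 8.44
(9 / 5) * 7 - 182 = -847 / 5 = -169.40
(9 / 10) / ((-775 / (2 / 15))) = -3 / 19375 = -0.00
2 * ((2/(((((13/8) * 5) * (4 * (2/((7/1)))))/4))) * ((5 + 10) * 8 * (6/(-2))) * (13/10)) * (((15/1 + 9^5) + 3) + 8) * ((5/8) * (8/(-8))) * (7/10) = 20841660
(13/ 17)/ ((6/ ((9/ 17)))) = 39/ 578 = 0.07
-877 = -877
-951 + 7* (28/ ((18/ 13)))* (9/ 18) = -7922/ 9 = -880.22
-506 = -506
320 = 320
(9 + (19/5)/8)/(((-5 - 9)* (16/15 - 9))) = 1137/13328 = 0.09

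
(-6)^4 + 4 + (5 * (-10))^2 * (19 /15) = 13400 /3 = 4466.67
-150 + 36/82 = -6132/41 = -149.56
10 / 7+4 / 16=1.68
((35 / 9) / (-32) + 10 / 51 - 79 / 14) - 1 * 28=-1150453 / 34272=-33.57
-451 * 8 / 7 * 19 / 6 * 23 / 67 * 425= -335047900 / 1407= -238129.28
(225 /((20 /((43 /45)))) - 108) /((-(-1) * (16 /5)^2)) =-9725 /1024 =-9.50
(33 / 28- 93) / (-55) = 2571 / 1540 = 1.67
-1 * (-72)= 72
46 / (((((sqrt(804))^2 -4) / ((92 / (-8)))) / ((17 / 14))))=-8993 / 11200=-0.80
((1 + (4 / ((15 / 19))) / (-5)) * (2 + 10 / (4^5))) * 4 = -343 / 3200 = -0.11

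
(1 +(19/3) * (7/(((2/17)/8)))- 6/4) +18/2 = 18139/6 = 3023.17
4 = 4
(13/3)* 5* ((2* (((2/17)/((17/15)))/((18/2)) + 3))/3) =339430/7803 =43.50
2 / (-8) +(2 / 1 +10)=47 / 4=11.75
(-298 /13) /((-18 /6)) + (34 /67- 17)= -23129 /2613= -8.85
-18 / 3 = -6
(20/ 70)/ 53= 2/ 371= 0.01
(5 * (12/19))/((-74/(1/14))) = -15/4921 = -0.00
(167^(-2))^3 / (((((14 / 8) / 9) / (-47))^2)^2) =8195990282496 / 52082399792881969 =0.00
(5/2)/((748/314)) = 785/748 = 1.05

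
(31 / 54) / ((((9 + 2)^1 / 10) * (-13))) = -155 / 3861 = -0.04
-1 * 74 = -74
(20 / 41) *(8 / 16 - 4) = -70 / 41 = -1.71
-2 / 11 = -0.18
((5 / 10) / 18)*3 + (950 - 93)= 10285 / 12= 857.08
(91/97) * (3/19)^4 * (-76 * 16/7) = -67392/665323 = -0.10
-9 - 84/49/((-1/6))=9/7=1.29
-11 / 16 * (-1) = 11 / 16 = 0.69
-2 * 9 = -18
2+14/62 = 2.23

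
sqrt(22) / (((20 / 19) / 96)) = 456* sqrt(22) / 5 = 427.77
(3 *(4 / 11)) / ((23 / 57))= 684 / 253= 2.70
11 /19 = 0.58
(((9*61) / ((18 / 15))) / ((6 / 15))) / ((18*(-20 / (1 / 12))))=-305 / 1152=-0.26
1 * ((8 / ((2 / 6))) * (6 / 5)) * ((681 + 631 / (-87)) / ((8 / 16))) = 5627136 / 145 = 38807.83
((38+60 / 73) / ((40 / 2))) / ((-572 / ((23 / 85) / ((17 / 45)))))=-22563 / 9282680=-0.00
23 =23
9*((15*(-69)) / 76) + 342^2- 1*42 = 8876757 / 76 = 116799.43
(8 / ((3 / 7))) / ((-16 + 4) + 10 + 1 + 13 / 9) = 42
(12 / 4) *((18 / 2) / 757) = 27 / 757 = 0.04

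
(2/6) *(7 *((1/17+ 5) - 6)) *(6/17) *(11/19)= -2464/5491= -0.45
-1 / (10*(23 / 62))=-31 / 115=-0.27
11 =11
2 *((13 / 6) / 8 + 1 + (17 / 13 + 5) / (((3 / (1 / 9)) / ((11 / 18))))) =71449 / 25272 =2.83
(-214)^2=45796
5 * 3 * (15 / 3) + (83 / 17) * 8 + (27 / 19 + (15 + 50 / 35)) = 298245 / 2261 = 131.91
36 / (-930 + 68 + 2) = -0.04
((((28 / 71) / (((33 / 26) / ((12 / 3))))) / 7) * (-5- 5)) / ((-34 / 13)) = 27040 / 39831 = 0.68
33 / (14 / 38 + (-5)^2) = 627 / 482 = 1.30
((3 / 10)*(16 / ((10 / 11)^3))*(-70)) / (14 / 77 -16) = 102487 / 3625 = 28.27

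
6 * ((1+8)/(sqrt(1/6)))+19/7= 19/7+54 * sqrt(6)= 134.99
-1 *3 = -3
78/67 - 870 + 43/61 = -3548051/4087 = -868.13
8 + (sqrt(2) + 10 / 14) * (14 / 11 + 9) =113 * sqrt(2) / 11 + 1181 / 77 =29.87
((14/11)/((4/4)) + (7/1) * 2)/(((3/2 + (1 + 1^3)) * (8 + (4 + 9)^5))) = 16/1361437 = 0.00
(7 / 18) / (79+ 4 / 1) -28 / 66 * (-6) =41909 / 16434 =2.55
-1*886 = -886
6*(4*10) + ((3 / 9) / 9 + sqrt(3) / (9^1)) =sqrt(3) / 9 + 6481 / 27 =240.23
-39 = -39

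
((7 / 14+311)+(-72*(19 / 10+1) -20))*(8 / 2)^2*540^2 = 385845120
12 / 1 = 12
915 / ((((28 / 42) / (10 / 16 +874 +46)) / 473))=9562605525 / 16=597662845.31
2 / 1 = 2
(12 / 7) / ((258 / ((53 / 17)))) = 106 / 5117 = 0.02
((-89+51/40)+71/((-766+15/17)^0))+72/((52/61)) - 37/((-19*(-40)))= 167189/2470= 67.69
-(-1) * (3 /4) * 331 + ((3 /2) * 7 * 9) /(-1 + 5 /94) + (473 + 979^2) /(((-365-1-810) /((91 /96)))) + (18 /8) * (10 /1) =-48005341 /79744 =-601.99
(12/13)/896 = 3/2912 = 0.00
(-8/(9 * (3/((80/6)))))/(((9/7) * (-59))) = 2240/43011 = 0.05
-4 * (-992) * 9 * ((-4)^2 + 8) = 857088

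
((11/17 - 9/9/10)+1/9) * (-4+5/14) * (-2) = 1007/210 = 4.80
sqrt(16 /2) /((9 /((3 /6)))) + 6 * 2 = 12.16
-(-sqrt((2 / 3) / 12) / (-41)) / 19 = -sqrt(2) / 4674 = -0.00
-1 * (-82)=82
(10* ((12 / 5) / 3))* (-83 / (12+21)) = -664 / 33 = -20.12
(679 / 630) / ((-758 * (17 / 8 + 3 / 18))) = -194 / 312675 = -0.00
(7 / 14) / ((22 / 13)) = 13 / 44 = 0.30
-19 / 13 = -1.46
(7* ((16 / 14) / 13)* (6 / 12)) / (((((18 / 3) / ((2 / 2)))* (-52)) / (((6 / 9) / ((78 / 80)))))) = -40 / 59319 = -0.00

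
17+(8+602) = 627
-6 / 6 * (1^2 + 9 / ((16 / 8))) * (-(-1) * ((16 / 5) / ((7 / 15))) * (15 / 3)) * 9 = -11880 / 7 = -1697.14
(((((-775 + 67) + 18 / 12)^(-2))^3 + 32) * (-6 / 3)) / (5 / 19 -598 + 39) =1209752585706917377672 / 10561458429164995787943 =0.11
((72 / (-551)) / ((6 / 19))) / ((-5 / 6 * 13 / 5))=72 / 377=0.19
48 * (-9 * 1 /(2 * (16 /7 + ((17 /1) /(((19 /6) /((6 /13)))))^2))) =-11530701 /449744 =-25.64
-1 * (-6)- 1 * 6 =0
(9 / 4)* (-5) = -45 / 4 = -11.25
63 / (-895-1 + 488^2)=63 / 237248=0.00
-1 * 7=-7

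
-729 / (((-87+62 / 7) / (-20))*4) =-25515 / 547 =-46.65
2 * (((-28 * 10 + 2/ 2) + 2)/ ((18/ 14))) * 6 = -7756/ 3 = -2585.33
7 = 7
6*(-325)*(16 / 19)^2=-499200 / 361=-1382.83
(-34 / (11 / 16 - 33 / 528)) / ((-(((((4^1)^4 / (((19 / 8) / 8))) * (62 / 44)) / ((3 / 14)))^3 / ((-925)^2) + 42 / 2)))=11473211186118000 / 44945044835983876927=0.00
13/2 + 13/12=7.58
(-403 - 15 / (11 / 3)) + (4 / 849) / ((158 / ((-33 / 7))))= -700802764 / 1721489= -407.09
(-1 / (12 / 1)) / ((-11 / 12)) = 1 / 11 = 0.09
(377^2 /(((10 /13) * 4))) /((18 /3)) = 1847677 /240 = 7698.65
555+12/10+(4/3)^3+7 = 76352/135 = 565.57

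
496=496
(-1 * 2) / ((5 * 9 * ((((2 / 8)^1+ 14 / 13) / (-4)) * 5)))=0.03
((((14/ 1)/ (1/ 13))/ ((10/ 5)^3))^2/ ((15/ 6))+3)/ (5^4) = 8401/ 25000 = 0.34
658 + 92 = 750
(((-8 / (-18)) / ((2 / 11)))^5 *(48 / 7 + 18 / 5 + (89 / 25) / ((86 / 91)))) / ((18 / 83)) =22892509360072 / 3999093525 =5724.42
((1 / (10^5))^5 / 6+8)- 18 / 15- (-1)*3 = 588000000000000000000000001 / 60000000000000000000000000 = 9.80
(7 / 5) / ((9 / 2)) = 14 / 45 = 0.31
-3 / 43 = -0.07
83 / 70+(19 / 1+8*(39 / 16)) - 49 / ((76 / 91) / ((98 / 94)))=-2685677 / 125020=-21.48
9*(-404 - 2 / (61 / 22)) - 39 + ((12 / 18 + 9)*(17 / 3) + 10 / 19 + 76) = -37032008 / 10431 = -3550.19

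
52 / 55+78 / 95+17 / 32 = 76837 / 33440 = 2.30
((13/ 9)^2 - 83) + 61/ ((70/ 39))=-266081/ 5670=-46.93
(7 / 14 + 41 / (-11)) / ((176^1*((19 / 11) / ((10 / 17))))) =-355 / 56848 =-0.01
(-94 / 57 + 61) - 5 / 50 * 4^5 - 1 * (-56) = 3691 / 285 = 12.95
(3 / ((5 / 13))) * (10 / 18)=13 / 3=4.33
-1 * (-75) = 75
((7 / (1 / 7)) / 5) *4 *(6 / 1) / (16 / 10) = 147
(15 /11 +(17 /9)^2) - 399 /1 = -351115 /891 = -394.07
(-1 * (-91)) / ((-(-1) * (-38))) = -91 / 38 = -2.39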